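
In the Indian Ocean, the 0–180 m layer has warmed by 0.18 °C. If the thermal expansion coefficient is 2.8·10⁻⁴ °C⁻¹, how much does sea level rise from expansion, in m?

Δh = αΔT·H = 2.8×10⁻⁴ × 0.18 × 180 = 0.009072 m

0.0091 m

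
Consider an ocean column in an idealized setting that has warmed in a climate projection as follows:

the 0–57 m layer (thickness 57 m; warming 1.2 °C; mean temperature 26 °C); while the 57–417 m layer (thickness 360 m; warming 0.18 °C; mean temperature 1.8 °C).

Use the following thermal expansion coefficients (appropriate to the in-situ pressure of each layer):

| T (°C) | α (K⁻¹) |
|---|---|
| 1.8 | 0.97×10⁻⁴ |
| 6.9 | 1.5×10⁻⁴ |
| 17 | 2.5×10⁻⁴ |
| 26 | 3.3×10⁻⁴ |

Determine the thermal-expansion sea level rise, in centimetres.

2.89 cm of thermosteric rise

Layer 1 at 26 °C → α = 3.3×10⁻⁴ K⁻¹
Layer 2 at 1.8 °C → α = 0.97×10⁻⁴ K⁻¹
Layer 1: 1.2 × 57 × 3.3×10⁻⁴ = 0.022572 m
0.97×10⁻⁴ × 360 × 0.18 = 0.0062856 m
Δh = 0.022572 + 0.0062856 = 0.0288576 m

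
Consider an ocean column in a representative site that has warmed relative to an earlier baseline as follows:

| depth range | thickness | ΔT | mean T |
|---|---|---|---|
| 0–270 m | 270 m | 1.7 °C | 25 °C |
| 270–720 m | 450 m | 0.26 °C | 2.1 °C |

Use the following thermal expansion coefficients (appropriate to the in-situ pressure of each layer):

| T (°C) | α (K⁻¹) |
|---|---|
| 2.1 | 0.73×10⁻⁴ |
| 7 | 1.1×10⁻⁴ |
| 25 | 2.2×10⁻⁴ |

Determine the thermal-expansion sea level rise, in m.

Layer 1 at 25 °C → α = 2.2×10⁻⁴ K⁻¹
Layer 2 at 2.1 °C → α = 0.73×10⁻⁴ K⁻¹
Layer 1: 2.2×10⁻⁴ × 270 × 1.7 = 0.10098 m
Layer 2: 0.73×10⁻⁴ × 450 × 0.26 = 0.008541 m
Δh = 0.10098 + 0.008541 = 0.109521 m

about 0.110 m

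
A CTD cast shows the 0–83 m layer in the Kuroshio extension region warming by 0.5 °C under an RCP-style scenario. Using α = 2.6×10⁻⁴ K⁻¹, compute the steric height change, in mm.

Δh = αΔT·H = 2.6×10⁻⁴ × 0.5 × 83 = 0.01079 m

Δh = 10.8 mm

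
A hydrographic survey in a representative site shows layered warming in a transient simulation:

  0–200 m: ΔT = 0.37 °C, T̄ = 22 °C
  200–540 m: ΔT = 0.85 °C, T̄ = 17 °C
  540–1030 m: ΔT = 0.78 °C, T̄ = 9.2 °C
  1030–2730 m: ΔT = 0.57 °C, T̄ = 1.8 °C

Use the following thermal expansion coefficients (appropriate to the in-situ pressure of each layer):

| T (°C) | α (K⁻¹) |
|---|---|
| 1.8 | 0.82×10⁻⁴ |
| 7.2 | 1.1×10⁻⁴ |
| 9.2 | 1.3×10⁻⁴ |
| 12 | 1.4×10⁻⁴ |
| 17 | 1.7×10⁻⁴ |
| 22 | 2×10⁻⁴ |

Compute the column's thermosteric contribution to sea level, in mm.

Layer 1 at 22 °C → α = 2×10⁻⁴ K⁻¹
Layer 2 at 17 °C → α = 1.7×10⁻⁴ K⁻¹
Layer 3 at 9.2 °C → α = 1.3×10⁻⁴ K⁻¹
Layer 4 at 1.8 °C → α = 0.82×10⁻⁴ K⁻¹
0.37 × 2×10⁻⁴ × 200 = 0.01480 m
200–540 m: 340 × 1.7×10⁻⁴ × 0.85 = 0.04913 m
540–1030 m: 0.78 × 1.3×10⁻⁴ × 490 = 0.049686 m
Layer 4: 1700 × 0.57 × 0.82×10⁻⁴ = 0.079458 m
Δh = 0.01480 + 0.04913 + 0.049686 + 0.079458 = 0.193074 m

Δh = 193 mm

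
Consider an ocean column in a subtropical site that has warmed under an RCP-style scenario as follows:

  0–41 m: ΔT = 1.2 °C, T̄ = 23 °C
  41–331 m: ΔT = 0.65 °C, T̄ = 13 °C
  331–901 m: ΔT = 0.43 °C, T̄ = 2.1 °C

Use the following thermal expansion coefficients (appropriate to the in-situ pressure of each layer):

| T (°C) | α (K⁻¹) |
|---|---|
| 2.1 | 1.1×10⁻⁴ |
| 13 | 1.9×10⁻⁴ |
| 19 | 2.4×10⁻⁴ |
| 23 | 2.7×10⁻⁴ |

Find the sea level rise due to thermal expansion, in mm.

Layer 1 at 23 °C → α = 2.7×10⁻⁴ K⁻¹
Layer 2 at 13 °C → α = 1.9×10⁻⁴ K⁻¹
Layer 3 at 2.1 °C → α = 1.1×10⁻⁴ K⁻¹
41 × 2.7×10⁻⁴ × 1.2 = 0.013284 m
Layer 2: 1.9×10⁻⁴ × 0.65 × 290 = 0.035815 m
331–901 m: 0.43 × 1.1×10⁻⁴ × 570 = 0.026961 m
Δh = 0.013284 + 0.035815 + 0.026961 = 0.07606 m

Δh ≈ 76 mm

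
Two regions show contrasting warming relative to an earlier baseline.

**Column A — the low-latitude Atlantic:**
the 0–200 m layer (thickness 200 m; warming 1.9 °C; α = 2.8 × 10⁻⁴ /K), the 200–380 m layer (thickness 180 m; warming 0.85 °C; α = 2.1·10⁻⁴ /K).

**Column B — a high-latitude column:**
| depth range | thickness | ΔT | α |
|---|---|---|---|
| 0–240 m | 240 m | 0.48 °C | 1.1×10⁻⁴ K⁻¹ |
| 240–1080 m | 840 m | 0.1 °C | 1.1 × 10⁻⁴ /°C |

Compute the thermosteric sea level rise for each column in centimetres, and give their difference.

A: 13.9 cm; B: 2.19 cm; difference 11.7 cm

A 200 × 2.8×10⁻⁴ × 1.9 = 0.10640 m
A Layer 2: 180 × 2.1×10⁻⁴ × 0.85 = 0.03213 m
A total: 0.13853 m
B 1.1×10⁻⁴ × 0.48 × 240 = 0.012672 m
B 240–1080 m: 0.1 × 1.1×10⁻⁴ × 840 = 0.00924 m
B total: 0.021912 m
Difference: 0.13853 − 0.021912 = 0.116618 m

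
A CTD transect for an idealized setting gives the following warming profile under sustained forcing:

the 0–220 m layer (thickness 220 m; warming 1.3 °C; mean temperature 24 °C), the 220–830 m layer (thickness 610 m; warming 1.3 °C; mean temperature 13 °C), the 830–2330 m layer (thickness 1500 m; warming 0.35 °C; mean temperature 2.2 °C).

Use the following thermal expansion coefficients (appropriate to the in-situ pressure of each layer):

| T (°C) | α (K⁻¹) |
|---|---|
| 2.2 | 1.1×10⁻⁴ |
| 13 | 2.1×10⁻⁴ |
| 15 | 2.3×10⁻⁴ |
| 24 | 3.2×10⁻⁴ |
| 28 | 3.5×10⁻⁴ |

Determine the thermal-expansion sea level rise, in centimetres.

Δh ≈ 31.6 cm

Layer 1 at 24 °C → α = 3.2×10⁻⁴ K⁻¹
Layer 2 at 13 °C → α = 2.1×10⁻⁴ K⁻¹
Layer 3 at 2.2 °C → α = 1.1×10⁻⁴ K⁻¹
Layer 1: 1.3 × 220 × 3.2×10⁻⁴ = 0.09152 m
Layer 2: 2.1×10⁻⁴ × 610 × 1.3 = 0.16653 m
0.35 × 1500 × 1.1×10⁻⁴ = 0.05775 m
Δh = 0.09152 + 0.16653 + 0.05775 = 0.31580 m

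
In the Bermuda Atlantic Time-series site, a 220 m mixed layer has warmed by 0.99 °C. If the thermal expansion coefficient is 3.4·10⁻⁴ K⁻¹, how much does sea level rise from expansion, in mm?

74.1 mm

Δh = αΔT·H = 3.4×10⁻⁴ × 0.99 × 220 = 0.074052 m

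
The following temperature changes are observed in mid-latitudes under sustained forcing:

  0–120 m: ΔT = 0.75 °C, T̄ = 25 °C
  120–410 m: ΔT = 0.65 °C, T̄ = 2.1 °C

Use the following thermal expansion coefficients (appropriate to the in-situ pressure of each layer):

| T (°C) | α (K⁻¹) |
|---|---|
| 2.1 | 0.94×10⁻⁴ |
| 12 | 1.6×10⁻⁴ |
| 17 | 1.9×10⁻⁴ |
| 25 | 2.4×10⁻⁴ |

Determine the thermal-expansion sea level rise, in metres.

Δh = 0.039 m

Layer 1 at 25 °C → α = 2.4×10⁻⁴ K⁻¹
Layer 2 at 2.1 °C → α = 0.94×10⁻⁴ K⁻¹
Layer 1: 2.4×10⁻⁴ × 0.75 × 120 = 0.02160 m
0.65 × 0.94×10⁻⁴ × 290 = 0.017719 m
Δh = 0.02160 + 0.017719 = 0.039319 m ≈ 0.039 m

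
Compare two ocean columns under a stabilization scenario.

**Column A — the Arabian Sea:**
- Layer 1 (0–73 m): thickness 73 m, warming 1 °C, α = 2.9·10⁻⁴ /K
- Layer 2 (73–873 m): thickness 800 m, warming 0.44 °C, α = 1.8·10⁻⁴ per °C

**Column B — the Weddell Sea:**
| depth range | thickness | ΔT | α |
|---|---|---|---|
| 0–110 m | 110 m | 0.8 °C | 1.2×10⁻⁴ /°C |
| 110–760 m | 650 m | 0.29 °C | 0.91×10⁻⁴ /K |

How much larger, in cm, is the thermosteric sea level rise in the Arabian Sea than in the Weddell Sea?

5.68 cm larger

A 0–73 m: 2.9×10⁻⁴ × 73 × 1 = 0.02117 m
A 73–873 m: 0.44 × 1.8×10⁻⁴ × 800 = 0.06336 m
A total: 0.08453 m
B 0–110 m: 1.2×10⁻⁴ × 110 × 0.8 = 0.01056 m
B Layer 2: 0.29 × 0.91×10⁻⁴ × 650 = 0.0171535 m
B total: 0.0277135 m
Difference: 0.08453 − 0.0277135 = 0.0568165 m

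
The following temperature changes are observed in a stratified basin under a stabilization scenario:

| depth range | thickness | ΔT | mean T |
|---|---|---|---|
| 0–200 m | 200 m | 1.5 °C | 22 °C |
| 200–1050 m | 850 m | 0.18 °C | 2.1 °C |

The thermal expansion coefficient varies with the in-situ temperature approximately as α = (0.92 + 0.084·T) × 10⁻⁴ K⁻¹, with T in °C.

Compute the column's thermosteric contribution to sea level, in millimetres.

Δh = 99.8 mm

Layer 1: α = (0.92 + 0.084×22)×10⁻⁴ = 2.768×10⁻⁴ K⁻¹
Layer 2: α = (0.92 + 0.084×2.1)×10⁻⁴ = 1.0964×10⁻⁴ K⁻¹
Layer 1: 1.5 × 200 × 2.768×10⁻⁴ = 0.08304 m
Layer 2: 1.0964×10⁻⁴ × 0.18 × 850 = 0.01677492 m
Δh = 0.08304 + 0.01677492 = 0.09981492 m ≈ 99.8 mm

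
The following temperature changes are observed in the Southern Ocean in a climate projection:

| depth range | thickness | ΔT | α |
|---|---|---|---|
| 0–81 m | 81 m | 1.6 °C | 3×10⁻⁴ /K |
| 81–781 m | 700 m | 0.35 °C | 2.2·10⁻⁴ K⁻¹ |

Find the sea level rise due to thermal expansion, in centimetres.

81 × 1.6 × 3×10⁻⁴ = 0.03888 m
Layer 2: 700 × 0.35 × 2.2×10⁻⁴ = 0.05390 m
Δh = 0.03888 + 0.05390 = 0.09278 m

9.28 cm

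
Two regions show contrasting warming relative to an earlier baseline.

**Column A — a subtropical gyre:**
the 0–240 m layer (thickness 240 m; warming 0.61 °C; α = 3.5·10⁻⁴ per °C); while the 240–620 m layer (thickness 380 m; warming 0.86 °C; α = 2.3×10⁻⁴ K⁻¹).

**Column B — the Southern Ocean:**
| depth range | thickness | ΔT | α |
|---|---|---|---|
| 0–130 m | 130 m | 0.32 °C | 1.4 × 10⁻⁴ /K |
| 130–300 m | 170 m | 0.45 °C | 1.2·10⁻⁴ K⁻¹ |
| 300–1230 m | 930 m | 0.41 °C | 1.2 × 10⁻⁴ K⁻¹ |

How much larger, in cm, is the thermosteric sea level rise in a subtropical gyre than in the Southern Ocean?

A 3.5×10⁻⁴ × 240 × 0.61 = 0.05124 m
A 240–620 m: 2.3×10⁻⁴ × 380 × 0.86 = 0.075164 m
A total: 0.126404 m
B 130 × 1.4×10⁻⁴ × 0.32 = 0.005824 m
B 130–300 m: 1.2×10⁻⁴ × 170 × 0.45 = 0.00918 m
B 300–1230 m: 1.2×10⁻⁴ × 0.41 × 930 = 0.045756 m
B total: 0.06076 m
Difference: 0.126404 − 0.06076 = 0.065644 m

6.6 cm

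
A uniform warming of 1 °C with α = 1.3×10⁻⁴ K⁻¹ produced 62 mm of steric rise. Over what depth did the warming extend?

H = Δh/(αΔT) = 0.062 / (1.3×10⁻⁴ × 1) ≈ 476.9 m

477 m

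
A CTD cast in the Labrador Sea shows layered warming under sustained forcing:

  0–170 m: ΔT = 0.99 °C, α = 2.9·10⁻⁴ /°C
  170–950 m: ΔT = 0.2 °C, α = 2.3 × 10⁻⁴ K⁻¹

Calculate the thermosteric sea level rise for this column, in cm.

about 8.47 cm

Layer 1: 170 × 2.9×10⁻⁴ × 0.99 = 0.048807 m
Layer 2: 780 × 2.3×10⁻⁴ × 0.2 = 0.03588 m
Δh = 0.048807 + 0.03588 = 0.084687 m ≈ 8.47 cm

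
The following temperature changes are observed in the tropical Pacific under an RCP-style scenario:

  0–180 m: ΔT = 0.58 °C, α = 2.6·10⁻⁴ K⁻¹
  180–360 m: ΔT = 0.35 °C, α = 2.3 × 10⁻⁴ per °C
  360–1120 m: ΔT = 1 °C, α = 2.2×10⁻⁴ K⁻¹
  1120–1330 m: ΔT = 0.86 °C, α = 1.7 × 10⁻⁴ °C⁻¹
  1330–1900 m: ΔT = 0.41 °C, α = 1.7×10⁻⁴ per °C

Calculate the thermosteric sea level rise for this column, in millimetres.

280 mm

Layer 1: 0.58 × 180 × 2.6×10⁻⁴ = 0.027144 m
Layer 2: 0.35 × 180 × 2.3×10⁻⁴ = 0.01449 m
Layer 3: 760 × 2.2×10⁻⁴ × 1 = 0.16720 m
1120–1330 m: 0.86 × 1.7×10⁻⁴ × 210 = 0.030702 m
1330–1900 m: 1.7×10⁻⁴ × 0.41 × 570 = 0.039729 m
Δh = 0.027144 + 0.01449 + 0.16720 + 0.030702 + 0.039729 = 0.279265 m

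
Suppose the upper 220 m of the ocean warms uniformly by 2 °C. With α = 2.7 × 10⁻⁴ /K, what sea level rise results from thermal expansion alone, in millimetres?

Δh = αΔT·H = 2.7×10⁻⁴ × 2 × 220 = 0.11880 m

about 120 mm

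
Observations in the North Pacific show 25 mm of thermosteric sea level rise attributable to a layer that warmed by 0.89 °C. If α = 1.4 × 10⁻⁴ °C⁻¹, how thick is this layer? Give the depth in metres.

H = Δh/(αΔT) = 0.025 / (1.4×10⁻⁴ × 0.89) ≈ 200.6 m

200 m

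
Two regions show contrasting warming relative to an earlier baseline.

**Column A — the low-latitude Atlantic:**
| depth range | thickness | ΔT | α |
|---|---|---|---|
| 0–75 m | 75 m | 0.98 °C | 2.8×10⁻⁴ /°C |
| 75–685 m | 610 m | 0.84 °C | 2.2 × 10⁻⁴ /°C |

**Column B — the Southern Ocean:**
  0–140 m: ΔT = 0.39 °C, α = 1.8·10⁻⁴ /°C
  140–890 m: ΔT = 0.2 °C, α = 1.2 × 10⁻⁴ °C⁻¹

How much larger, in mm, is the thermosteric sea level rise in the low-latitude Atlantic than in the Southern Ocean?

105 mm

A 0.98 × 2.8×10⁻⁴ × 75 = 0.02058 m
A 75–685 m: 0.84 × 610 × 2.2×10⁻⁴ = 0.112728 m
A total: 0.133308 m
B 1.8×10⁻⁴ × 140 × 0.39 = 0.009828 m
B 750 × 1.2×10⁻⁴ × 0.2 = 0.01800 m
B total: 0.027828 m
Difference: 0.133308 − 0.027828 = 0.10548 m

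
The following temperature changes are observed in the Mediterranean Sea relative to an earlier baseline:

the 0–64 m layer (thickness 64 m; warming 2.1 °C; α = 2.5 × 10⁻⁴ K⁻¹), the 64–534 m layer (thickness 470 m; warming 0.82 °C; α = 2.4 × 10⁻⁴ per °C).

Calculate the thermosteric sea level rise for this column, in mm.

2.5×10⁻⁴ × 64 × 2.1 = 0.03360 m
Layer 2: 0.82 × 470 × 2.4×10⁻⁴ = 0.092496 m
Δh = 0.03360 + 0.092496 = 0.126096 m

126 mm of thermosteric rise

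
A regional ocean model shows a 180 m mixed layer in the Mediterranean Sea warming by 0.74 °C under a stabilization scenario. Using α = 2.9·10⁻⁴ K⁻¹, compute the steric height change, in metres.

Δh = αΔT·H = 2.9×10⁻⁴ × 0.74 × 180 = 0.038628 m

0.039 m of thermosteric rise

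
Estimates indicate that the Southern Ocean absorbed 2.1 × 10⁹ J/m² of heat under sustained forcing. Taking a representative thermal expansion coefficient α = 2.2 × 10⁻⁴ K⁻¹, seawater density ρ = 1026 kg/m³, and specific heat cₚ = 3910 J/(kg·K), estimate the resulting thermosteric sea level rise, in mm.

Δh = αQ/(ρcₚ) = 2.2×10⁻⁴ × 2.1×10⁹ / (1026 × 3910) ≈ 0.11516 m

Δh = 115 mm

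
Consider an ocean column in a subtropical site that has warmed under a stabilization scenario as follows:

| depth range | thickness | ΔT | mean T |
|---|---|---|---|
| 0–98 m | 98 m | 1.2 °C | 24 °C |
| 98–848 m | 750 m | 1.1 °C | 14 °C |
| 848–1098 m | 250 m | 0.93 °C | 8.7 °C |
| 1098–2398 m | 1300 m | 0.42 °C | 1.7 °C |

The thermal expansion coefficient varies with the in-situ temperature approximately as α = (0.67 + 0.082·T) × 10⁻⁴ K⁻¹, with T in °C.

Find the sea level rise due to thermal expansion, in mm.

Layer 1: α = (0.67 + 0.082×24)×10⁻⁴ = 2.638×10⁻⁴ K⁻¹
Layer 2: α = (0.67 + 0.082×14)×10⁻⁴ = 1.818×10⁻⁴ K⁻¹
Layer 3: α = (0.67 + 0.082×8.7)×10⁻⁴ = 1.3834×10⁻⁴ K⁻¹
Layer 4: α = (0.67 + 0.082×1.7)×10⁻⁴ = 0.8094×10⁻⁴ K⁻¹
0–98 m: 1.2 × 2.638×10⁻⁴ × 98 = 0.03102288 m
Layer 2: 750 × 1.818×10⁻⁴ × 1.1 = 0.149985 m
1.3834×10⁻⁴ × 0.93 × 250 = 0.03216405 m
1098–2398 m: 1300 × 0.8094×10⁻⁴ × 0.42 = 0.04419324 m
Δh = 0.03102288 + 0.149985 + 0.03216405 + 0.04419324 = 0.25736517 m

about 257 mm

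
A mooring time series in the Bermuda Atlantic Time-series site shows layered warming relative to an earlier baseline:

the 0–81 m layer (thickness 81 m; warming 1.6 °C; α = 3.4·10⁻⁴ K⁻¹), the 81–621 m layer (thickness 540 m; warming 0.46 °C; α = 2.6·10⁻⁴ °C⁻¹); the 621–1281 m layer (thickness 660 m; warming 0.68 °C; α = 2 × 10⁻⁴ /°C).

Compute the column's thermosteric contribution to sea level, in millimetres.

Δh ≈ 200 mm

Layer 1: 81 × 1.6 × 3.4×10⁻⁴ = 0.044064 m
81–621 m: 540 × 2.6×10⁻⁴ × 0.46 = 0.064584 m
2×10⁻⁴ × 0.68 × 660 = 0.08976 m
Δh = 0.044064 + 0.064584 + 0.08976 = 0.198408 m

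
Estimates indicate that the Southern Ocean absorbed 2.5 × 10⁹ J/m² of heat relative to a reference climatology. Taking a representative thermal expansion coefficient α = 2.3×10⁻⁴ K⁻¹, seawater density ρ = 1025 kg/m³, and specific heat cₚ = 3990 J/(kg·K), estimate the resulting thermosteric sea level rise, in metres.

Δh ≈ 0.141 m

Δh = αQ/(ρcₚ) = 2.3×10⁻⁴ × 2.5×10⁹ / (1025 × 3990) ≈ 0.14060 m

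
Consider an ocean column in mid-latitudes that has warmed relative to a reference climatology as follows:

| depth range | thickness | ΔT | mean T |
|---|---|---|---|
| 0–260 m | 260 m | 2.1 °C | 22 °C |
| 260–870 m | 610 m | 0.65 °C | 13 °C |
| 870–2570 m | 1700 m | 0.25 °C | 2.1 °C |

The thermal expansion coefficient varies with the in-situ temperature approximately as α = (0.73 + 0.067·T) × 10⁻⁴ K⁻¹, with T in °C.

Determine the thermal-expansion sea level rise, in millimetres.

Layer 1: α = (0.73 + 0.067×22)×10⁻⁴ = 2.204×10⁻⁴ K⁻¹
Layer 2: α = (0.73 + 0.067×13)×10⁻⁴ = 1.601×10⁻⁴ K⁻¹
Layer 3: α = (0.73 + 0.067×2.1)×10⁻⁴ = 0.8707×10⁻⁴ K⁻¹
0–260 m: 2.1 × 260 × 2.204×10⁻⁴ = 0.1203384 m
260–870 m: 0.65 × 1.601×10⁻⁴ × 610 = 0.06347965 m
870–2570 m: 1700 × 0.25 × 0.8707×10⁻⁴ = 0.03700475 m
Δh = 0.1203384 + 0.06347965 + 0.03700475 = 0.2208228 m

221 mm of thermosteric rise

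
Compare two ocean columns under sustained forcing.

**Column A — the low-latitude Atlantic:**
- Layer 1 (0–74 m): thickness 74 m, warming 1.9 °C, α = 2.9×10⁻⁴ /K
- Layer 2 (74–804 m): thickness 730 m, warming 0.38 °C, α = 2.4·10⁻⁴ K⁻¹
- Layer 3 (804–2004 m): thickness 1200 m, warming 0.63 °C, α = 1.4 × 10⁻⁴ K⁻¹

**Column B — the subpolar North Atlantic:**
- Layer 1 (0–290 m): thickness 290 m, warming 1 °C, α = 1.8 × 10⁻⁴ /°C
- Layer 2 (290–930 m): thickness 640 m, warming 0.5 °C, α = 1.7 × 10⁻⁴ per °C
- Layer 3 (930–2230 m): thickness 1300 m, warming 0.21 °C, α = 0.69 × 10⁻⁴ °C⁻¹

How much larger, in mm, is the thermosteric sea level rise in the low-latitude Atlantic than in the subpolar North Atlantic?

87.8 mm

A 2.9×10⁻⁴ × 74 × 1.9 = 0.040774 m
A 74–804 m: 0.38 × 2.4×10⁻⁴ × 730 = 0.066576 m
A Layer 3: 1.4×10⁻⁴ × 1200 × 0.63 = 0.10584 m
A total: 0.21319 m
B Layer 1: 1.8×10⁻⁴ × 1 × 290 = 0.05220 m
B 640 × 0.5 × 1.7×10⁻⁴ = 0.05440 m
B Layer 3: 0.21 × 1300 × 0.69×10⁻⁴ = 0.018837 m
B total: 0.125437 m
Difference: 0.21319 − 0.125437 = 0.087753 m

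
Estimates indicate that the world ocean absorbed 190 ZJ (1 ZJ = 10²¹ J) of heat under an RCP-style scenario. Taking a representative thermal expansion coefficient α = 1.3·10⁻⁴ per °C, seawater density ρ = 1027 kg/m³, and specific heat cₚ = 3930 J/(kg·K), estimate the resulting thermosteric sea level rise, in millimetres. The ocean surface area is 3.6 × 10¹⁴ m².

Per unit area: Q = 190×10²¹ / (3.6×10¹⁴) ≈ 5.278×10⁸ J/m²
Δh = αQ/(ρcₚ) = 1.3×10⁻⁴ × 5.278×10⁸ / (1027 × 3930) ≈ 0.01700 m

17 mm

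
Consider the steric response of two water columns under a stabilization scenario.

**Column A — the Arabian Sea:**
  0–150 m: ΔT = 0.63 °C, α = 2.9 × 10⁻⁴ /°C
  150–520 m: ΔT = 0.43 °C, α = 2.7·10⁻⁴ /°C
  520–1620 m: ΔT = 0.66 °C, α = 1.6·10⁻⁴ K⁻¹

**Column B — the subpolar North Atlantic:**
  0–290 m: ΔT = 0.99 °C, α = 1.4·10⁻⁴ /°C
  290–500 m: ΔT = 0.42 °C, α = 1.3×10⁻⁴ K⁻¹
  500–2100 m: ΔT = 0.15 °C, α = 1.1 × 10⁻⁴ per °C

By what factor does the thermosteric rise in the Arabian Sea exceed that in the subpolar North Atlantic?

A 0.63 × 2.9×10⁻⁴ × 150 = 0.027405 m
A 150–520 m: 0.43 × 2.7×10⁻⁴ × 370 = 0.042957 m
A 520–1620 m: 1100 × 1.6×10⁻⁴ × 0.66 = 0.11616 m
A total: 0.186522 m
B 0–290 m: 1.4×10⁻⁴ × 290 × 0.99 = 0.040194 m
B 1.3×10⁻⁴ × 210 × 0.42 = 0.011466 m
B 1600 × 0.15 × 1.1×10⁻⁴ = 0.02640 m
B total: 0.07806 m
Ratio: 0.186522 / 0.07806 ≈ 2.389

a factor of 2.4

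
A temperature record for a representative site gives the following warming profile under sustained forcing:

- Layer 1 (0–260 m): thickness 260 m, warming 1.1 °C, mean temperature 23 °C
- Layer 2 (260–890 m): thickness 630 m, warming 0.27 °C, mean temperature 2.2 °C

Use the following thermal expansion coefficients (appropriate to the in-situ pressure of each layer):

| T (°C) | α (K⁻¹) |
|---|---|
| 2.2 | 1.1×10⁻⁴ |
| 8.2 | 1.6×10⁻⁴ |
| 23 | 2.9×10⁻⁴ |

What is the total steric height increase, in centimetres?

Layer 1 at 23 °C → α = 2.9×10⁻⁴ K⁻¹
Layer 2 at 2.2 °C → α = 1.1×10⁻⁴ K⁻¹
0–260 m: 2.9×10⁻⁴ × 260 × 1.1 = 0.08294 m
0.27 × 1.1×10⁻⁴ × 630 = 0.018711 m
Δh = 0.08294 + 0.018711 = 0.101651 m

about 10 cm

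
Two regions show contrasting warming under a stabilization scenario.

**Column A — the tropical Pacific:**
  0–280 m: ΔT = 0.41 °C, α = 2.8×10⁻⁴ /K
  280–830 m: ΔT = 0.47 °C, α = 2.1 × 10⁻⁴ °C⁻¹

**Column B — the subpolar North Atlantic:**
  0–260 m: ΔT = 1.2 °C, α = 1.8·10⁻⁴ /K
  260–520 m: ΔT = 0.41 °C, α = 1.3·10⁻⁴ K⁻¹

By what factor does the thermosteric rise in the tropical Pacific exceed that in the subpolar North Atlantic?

1.23

A 0–280 m: 2.8×10⁻⁴ × 280 × 0.41 = 0.032144 m
A Layer 2: 2.1×10⁻⁴ × 550 × 0.47 = 0.054285 m
A total: 0.086429 m
B 0–260 m: 260 × 1.2 × 1.8×10⁻⁴ = 0.05616 m
B Layer 2: 0.41 × 260 × 1.3×10⁻⁴ = 0.013858 m
B total: 0.070018 m
Ratio: 0.086429 / 0.070018 ≈ 1.234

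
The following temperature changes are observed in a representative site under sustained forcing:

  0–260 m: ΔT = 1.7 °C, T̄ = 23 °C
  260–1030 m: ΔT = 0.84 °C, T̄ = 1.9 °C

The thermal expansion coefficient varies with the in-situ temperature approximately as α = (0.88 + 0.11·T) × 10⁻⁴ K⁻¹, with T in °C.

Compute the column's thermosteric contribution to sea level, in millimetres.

Layer 1: α = (0.88 + 0.11×23)×10⁻⁴ = 3.41×10⁻⁴ K⁻¹
Layer 2: α = (0.88 + 0.11×1.9)×10⁻⁴ = 1.089×10⁻⁴ K⁻¹
1.7 × 3.41×10⁻⁴ × 260 = 0.150722 m
Layer 2: 0.84 × 770 × 1.089×10⁻⁴ = 0.07043652 m
Δh = 0.150722 + 0.07043652 = 0.22115852 m

about 220 mm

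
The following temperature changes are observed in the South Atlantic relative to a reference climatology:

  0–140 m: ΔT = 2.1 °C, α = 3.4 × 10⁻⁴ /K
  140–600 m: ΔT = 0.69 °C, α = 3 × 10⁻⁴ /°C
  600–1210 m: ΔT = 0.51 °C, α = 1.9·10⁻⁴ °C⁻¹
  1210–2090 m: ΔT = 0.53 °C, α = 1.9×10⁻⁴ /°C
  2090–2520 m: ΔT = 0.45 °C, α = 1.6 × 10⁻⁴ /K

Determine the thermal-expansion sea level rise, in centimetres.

Δh ≈ 37 cm

Layer 1: 2.1 × 140 × 3.4×10⁻⁴ = 0.09996 m
Layer 2: 3×10⁻⁴ × 0.69 × 460 = 0.09522 m
1.9×10⁻⁴ × 0.51 × 610 = 0.059109 m
1210–2090 m: 0.53 × 1.9×10⁻⁴ × 880 = 0.088616 m
Layer 5: 1.6×10⁻⁴ × 430 × 0.45 = 0.03096 m
Δh = 0.09996 + 0.09522 + 0.059109 + 0.088616 + 0.03096 = 0.373865 m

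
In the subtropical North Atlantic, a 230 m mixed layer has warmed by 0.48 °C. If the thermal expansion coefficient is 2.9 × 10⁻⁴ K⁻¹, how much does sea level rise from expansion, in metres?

Δh = αΔT·H = 2.9×10⁻⁴ × 0.48 × 230 = 0.032016 m

0.032 m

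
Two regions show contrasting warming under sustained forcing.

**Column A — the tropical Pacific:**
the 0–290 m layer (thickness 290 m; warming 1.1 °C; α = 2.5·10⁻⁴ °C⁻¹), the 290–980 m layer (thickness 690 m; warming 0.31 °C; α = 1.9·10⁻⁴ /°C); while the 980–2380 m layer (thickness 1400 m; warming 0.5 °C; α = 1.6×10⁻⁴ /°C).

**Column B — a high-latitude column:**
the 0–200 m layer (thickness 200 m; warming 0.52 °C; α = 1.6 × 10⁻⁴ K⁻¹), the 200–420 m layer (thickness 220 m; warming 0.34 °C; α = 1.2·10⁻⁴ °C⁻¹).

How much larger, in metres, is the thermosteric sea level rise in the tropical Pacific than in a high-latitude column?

A Layer 1: 1.1 × 2.5×10⁻⁴ × 290 = 0.07975 m
A Layer 2: 0.31 × 1.9×10⁻⁴ × 690 = 0.040641 m
A Layer 3: 1.6×10⁻⁴ × 0.5 × 1400 = 0.11200 m
A total: 0.232391 m
B Layer 1: 0.52 × 1.6×10⁻⁴ × 200 = 0.01664 m
B 200–420 m: 1.2×10⁻⁴ × 0.34 × 220 = 0.008976 m
B total: 0.025616 m
Difference: 0.232391 − 0.025616 = 0.206775 m

0.207 m larger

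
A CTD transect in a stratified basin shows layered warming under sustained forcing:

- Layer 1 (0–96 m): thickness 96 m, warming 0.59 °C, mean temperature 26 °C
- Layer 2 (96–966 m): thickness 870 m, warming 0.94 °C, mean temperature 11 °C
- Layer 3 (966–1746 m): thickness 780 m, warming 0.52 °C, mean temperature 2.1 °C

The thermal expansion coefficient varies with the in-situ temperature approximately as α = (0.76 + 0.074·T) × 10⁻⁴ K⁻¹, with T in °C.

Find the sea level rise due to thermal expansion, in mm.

181 mm of thermosteric rise

Layer 1: α = (0.76 + 0.074×26)×10⁻⁴ = 2.684×10⁻⁴ K⁻¹
Layer 2: α = (0.76 + 0.074×11)×10⁻⁴ = 1.574×10⁻⁴ K⁻¹
Layer 3: α = (0.76 + 0.074×2.1)×10⁻⁴ = 0.9154×10⁻⁴ K⁻¹
96 × 0.59 × 2.684×10⁻⁴ = 0.015202176 m
0.94 × 870 × 1.574×10⁻⁴ = 0.12872172 m
966–1746 m: 0.52 × 0.9154×10⁻⁴ × 780 = 0.037128624 m
Δh = 0.015202176 + 0.12872172 + 0.037128624 = 0.18105252 m ≈ 181 mm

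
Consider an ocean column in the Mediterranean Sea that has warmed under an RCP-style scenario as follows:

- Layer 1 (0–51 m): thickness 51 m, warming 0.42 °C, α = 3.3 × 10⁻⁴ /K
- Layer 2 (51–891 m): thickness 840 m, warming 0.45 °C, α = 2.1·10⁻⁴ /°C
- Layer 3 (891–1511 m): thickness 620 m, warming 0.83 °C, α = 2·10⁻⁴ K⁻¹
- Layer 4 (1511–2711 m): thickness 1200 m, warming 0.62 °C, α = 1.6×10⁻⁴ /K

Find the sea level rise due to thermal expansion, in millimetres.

0.42 × 51 × 3.3×10⁻⁴ = 0.0070686 m
Layer 2: 2.1×10⁻⁴ × 0.45 × 840 = 0.07938 m
620 × 0.83 × 2×10⁻⁴ = 0.10292 m
Layer 4: 0.62 × 1200 × 1.6×10⁻⁴ = 0.11904 m
Δh = 0.0070686 + 0.07938 + 0.10292 + 0.11904 = 0.3084086 m

310 mm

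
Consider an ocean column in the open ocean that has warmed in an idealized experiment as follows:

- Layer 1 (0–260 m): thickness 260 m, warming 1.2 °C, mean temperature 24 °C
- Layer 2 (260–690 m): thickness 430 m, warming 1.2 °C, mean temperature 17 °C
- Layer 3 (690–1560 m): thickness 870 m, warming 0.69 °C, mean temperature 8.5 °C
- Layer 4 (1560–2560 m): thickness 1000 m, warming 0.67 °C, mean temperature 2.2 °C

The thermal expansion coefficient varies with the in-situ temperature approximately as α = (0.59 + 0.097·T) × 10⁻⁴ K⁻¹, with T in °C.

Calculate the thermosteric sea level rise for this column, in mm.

350 mm

Layer 1: α = (0.59 + 0.097×24)×10⁻⁴ = 2.918×10⁻⁴ K⁻¹
Layer 2: α = (0.59 + 0.097×17)×10⁻⁴ = 2.239×10⁻⁴ K⁻¹
Layer 3: α = (0.59 + 0.097×8.5)×10⁻⁴ = 1.4145×10⁻⁴ K⁻¹
Layer 4: α = (0.59 + 0.097×2.2)×10⁻⁴ = 0.8034×10⁻⁴ K⁻¹
0–260 m: 1.2 × 260 × 2.918×10⁻⁴ = 0.0910416 m
260–690 m: 430 × 1.2 × 2.239×10⁻⁴ = 0.1155324 m
1.4145×10⁻⁴ × 0.69 × 870 = 0.084912435 m
Layer 4: 0.8034×10⁻⁴ × 1000 × 0.67 = 0.0538278 m
Δh = 0.0910416 + 0.1155324 + 0.084912435 + 0.0538278 = 0.345314235 m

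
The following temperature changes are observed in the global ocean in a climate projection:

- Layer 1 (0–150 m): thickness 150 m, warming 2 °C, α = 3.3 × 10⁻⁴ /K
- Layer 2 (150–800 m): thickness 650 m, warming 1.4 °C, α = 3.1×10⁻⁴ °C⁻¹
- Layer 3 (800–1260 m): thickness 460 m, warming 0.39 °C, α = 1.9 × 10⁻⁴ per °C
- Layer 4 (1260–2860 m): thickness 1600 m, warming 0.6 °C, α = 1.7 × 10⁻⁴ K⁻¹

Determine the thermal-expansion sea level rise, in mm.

about 580 mm

2 × 3.3×10⁻⁴ × 150 = 0.09900 m
150–800 m: 650 × 3.1×10⁻⁴ × 1.4 = 0.28210 m
0.39 × 460 × 1.9×10⁻⁴ = 0.034086 m
0.6 × 1.7×10⁻⁴ × 1600 = 0.16320 m
Δh = 0.09900 + 0.28210 + 0.034086 + 0.16320 = 0.578386 m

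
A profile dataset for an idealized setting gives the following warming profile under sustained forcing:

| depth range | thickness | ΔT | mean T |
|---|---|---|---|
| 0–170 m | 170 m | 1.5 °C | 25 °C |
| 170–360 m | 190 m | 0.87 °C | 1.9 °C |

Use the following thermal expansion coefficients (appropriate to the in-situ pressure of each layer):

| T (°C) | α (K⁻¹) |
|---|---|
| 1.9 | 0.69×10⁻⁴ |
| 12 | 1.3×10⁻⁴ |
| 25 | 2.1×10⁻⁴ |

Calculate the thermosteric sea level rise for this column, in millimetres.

Layer 1 at 25 °C → α = 2.1×10⁻⁴ K⁻¹
Layer 2 at 1.9 °C → α = 0.69×10⁻⁴ K⁻¹
0–170 m: 1.5 × 170 × 2.1×10⁻⁴ = 0.05355 m
Layer 2: 0.69×10⁻⁴ × 0.87 × 190 = 0.0114057 m
Δh = 0.05355 + 0.0114057 = 0.0649557 m ≈ 65 mm

65 mm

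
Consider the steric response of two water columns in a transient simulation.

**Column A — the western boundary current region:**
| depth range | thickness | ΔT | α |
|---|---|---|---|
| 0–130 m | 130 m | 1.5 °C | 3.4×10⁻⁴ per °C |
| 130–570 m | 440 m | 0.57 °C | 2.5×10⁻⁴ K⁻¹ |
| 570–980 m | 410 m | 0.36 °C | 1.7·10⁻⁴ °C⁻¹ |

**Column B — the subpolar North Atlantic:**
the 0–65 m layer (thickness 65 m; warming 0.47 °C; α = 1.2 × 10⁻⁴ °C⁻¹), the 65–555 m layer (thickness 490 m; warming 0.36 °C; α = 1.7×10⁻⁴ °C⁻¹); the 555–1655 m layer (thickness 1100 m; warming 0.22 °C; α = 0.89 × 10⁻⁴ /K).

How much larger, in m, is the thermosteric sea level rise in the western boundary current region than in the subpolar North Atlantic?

A 0–130 m: 1.5 × 130 × 3.4×10⁻⁴ = 0.06630 m
A Layer 2: 0.57 × 440 × 2.5×10⁻⁴ = 0.06270 m
A 570–980 m: 410 × 1.7×10⁻⁴ × 0.36 = 0.025092 m
A total: 0.154092 m
B 65 × 1.2×10⁻⁴ × 0.47 = 0.003666 m
B 1.7×10⁻⁴ × 0.36 × 490 = 0.029988 m
B 0.89×10⁻⁴ × 0.22 × 1100 = 0.021538 m
B total: 0.055192 m
Difference: 0.154092 − 0.055192 = 0.09890 m

Δh_A − Δh_B ≈ 0.099 m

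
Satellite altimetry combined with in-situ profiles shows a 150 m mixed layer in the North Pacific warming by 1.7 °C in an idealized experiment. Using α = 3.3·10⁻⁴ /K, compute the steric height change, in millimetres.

Δh = αΔT·H = 3.3×10⁻⁴ × 1.7 × 150 = 0.08415 m

84 mm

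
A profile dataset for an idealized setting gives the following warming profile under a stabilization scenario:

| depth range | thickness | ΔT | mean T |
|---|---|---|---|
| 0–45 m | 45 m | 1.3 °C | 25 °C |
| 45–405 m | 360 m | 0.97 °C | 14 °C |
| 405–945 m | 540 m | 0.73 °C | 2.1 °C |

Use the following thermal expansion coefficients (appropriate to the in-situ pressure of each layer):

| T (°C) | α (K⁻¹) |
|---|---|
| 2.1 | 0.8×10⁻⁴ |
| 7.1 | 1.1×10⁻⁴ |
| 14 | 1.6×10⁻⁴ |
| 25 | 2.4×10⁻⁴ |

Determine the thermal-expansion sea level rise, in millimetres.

Layer 1 at 25 °C → α = 2.4×10⁻⁴ K⁻¹
Layer 2 at 14 °C → α = 1.6×10⁻⁴ K⁻¹
Layer 3 at 2.1 °C → α = 0.8×10⁻⁴ K⁻¹
Layer 1: 1.3 × 45 × 2.4×10⁻⁴ = 0.01404 m
360 × 0.97 × 1.6×10⁻⁴ = 0.055872 m
Layer 3: 540 × 0.73 × 0.8×10⁻⁴ = 0.031536 m
Δh = 0.01404 + 0.055872 + 0.031536 = 0.101448 m ≈ 100 mm

100 mm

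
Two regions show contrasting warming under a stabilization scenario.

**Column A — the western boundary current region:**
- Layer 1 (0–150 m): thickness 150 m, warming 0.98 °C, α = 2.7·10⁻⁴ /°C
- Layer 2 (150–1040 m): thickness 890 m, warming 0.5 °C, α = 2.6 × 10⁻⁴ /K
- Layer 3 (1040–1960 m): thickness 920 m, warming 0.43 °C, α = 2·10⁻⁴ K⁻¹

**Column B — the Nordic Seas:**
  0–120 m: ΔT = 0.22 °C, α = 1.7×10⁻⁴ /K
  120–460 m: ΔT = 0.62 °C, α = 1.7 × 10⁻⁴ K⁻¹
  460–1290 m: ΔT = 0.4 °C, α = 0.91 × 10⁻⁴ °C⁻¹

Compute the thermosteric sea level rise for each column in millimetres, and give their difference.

A 0–150 m: 2.7×10⁻⁴ × 150 × 0.98 = 0.03969 m
A Layer 2: 2.6×10⁻⁴ × 0.5 × 890 = 0.11570 m
A 1040–1960 m: 920 × 2×10⁻⁴ × 0.43 = 0.07912 m
A total: 0.23451 m
B 1.7×10⁻⁴ × 120 × 0.22 = 0.004488 m
B 0.62 × 340 × 1.7×10⁻⁴ = 0.035836 m
B 460–1290 m: 830 × 0.91×10⁻⁴ × 0.4 = 0.030212 m
B total: 0.070536 m
Difference: 0.23451 − 0.070536 = 0.163974 m

A: 230 mm; B: 71 mm; difference 160 mm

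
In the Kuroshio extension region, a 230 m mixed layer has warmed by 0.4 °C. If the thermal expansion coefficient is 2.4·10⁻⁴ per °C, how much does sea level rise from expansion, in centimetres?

about 2.2 cm

Δh = αΔT·H = 2.4×10⁻⁴ × 0.4 × 230 = 0.02208 m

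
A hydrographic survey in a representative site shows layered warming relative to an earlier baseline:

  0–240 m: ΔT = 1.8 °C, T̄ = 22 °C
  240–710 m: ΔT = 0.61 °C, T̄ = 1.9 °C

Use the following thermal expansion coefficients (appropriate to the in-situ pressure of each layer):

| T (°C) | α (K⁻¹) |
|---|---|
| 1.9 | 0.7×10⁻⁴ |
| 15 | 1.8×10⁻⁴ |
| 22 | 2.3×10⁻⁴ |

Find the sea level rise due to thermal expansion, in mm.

Layer 1 at 22 °C → α = 2.3×10⁻⁴ K⁻¹
Layer 2 at 1.9 °C → α = 0.7×10⁻⁴ K⁻¹
Layer 1: 240 × 2.3×10⁻⁴ × 1.8 = 0.09936 m
0.7×10⁻⁴ × 0.61 × 470 = 0.020069 m
Δh = 0.09936 + 0.020069 = 0.119429 m

Δh ≈ 119 mm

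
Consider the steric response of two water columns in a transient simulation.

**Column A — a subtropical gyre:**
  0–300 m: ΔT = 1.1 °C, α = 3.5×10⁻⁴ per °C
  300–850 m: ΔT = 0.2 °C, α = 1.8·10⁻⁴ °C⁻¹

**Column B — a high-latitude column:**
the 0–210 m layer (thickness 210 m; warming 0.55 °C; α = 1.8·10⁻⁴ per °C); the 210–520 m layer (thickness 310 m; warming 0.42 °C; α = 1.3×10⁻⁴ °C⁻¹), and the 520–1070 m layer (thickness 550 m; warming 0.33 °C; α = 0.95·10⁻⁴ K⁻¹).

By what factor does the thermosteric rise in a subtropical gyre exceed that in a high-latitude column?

A 3.5×10⁻⁴ × 300 × 1.1 = 0.11550 m
A 300–850 m: 550 × 1.8×10⁻⁴ × 0.2 = 0.01980 m
A total: 0.13530 m
B 0.55 × 1.8×10⁻⁴ × 210 = 0.02079 m
B Layer 2: 310 × 0.42 × 1.3×10⁻⁴ = 0.016926 m
B Layer 3: 0.33 × 550 × 0.95×10⁻⁴ = 0.0172425 m
B total: 0.0549585 m
Ratio: 0.13530 / 0.0549585 ≈ 2.462

≈ 2.46×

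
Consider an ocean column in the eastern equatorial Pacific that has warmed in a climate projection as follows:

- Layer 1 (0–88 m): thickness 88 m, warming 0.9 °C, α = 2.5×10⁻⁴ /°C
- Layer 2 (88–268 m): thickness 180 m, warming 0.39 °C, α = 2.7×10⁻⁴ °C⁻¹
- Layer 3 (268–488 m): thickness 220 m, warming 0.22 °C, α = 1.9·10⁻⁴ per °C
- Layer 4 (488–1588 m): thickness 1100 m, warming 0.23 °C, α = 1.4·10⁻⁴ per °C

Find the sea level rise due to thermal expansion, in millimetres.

0–88 m: 88 × 2.5×10⁻⁴ × 0.9 = 0.01980 m
2.7×10⁻⁴ × 0.39 × 180 = 0.018954 m
268–488 m: 0.22 × 220 × 1.9×10⁻⁴ = 0.009196 m
488–1588 m: 0.23 × 1100 × 1.4×10⁻⁴ = 0.03542 m
Δh = 0.01980 + 0.018954 + 0.009196 + 0.03542 = 0.08337 m

Δh = 83.4 mm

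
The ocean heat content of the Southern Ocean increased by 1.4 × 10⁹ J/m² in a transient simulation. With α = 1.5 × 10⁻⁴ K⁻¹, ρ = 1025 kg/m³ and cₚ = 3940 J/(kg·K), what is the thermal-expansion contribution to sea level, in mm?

52.0 mm

Δh = αQ/(ρcₚ) = 1.5×10⁻⁴ × 1.4×10⁹ / (1025 × 3940) ≈ 0.05200 m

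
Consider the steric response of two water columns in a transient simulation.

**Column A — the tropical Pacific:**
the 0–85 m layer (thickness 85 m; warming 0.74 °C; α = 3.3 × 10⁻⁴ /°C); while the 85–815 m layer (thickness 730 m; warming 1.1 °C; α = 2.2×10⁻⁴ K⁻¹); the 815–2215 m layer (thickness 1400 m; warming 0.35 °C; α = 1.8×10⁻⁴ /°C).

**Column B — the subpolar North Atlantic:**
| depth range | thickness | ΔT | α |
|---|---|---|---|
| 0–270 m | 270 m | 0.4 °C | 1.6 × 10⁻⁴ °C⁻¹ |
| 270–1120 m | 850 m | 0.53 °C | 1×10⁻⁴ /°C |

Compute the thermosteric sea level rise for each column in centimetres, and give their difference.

A 85 × 3.3×10⁻⁴ × 0.74 = 0.020757 m
A 85–815 m: 1.1 × 2.2×10⁻⁴ × 730 = 0.17666 m
A Layer 3: 1400 × 1.8×10⁻⁴ × 0.35 = 0.08820 m
A total: 0.285617 m
B 0–270 m: 270 × 0.4 × 1.6×10⁻⁴ = 0.01728 m
B 270–1120 m: 0.53 × 1×10⁻⁴ × 850 = 0.04505 m
B total: 0.06233 m
Difference: 0.285617 − 0.06233 = 0.223287 m

A: 28.6 cm; B: 6.23 cm; difference 22.3 cm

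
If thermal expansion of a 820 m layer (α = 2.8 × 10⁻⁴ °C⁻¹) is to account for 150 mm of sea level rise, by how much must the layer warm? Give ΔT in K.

about 0.653 K

ΔT = Δh/(αH) = 0.15 / (2.8×10⁻⁴ × 820) ≈ 0.6533 K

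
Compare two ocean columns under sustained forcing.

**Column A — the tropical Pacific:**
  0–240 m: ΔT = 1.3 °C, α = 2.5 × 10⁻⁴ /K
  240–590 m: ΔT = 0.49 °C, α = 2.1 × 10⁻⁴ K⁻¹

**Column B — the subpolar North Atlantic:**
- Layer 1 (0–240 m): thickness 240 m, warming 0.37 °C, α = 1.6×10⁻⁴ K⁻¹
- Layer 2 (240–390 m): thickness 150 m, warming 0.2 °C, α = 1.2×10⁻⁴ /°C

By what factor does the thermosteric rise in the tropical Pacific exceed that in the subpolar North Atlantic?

6.4

A Layer 1: 1.3 × 240 × 2.5×10⁻⁴ = 0.07800 m
A 0.49 × 350 × 2.1×10⁻⁴ = 0.036015 m
A total: 0.114015 m
B 0–240 m: 0.37 × 1.6×10⁻⁴ × 240 = 0.014208 m
B 0.2 × 1.2×10⁻⁴ × 150 = 0.00360 m
B total: 0.017808 m
Ratio: 0.114015 / 0.017808 ≈ 6.402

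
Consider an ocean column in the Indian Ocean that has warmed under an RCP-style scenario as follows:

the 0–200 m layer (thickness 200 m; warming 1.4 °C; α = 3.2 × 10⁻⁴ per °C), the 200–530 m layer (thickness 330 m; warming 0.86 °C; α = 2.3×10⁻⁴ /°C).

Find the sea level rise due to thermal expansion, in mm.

0–200 m: 1.4 × 3.2×10⁻⁴ × 200 = 0.08960 m
330 × 0.86 × 2.3×10⁻⁴ = 0.065274 m
Δh = 0.08960 + 0.065274 = 0.154874 m

155 mm of thermosteric rise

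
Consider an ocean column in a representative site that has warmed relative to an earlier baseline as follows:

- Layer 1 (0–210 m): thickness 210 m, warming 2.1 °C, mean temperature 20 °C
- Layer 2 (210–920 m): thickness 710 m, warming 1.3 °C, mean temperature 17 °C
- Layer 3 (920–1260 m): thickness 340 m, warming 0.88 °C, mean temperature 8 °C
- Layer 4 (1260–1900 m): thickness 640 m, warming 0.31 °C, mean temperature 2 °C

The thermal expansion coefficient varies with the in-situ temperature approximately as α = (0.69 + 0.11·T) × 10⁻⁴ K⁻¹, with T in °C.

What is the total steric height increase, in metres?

Layer 1: α = (0.69 + 0.11×20)×10⁻⁴ = 2.89×10⁻⁴ K⁻¹
Layer 2: α = (0.69 + 0.11×17)×10⁻⁴ = 2.56×10⁻⁴ K⁻¹
Layer 3: α = (0.69 + 0.11×8)×10⁻⁴ = 1.57×10⁻⁴ K⁻¹
Layer 4: α = (0.69 + 0.11×2)×10⁻⁴ = 0.91×10⁻⁴ K⁻¹
2.1 × 2.89×10⁻⁴ × 210 = 0.127449 m
210–920 m: 710 × 1.3 × 2.56×10⁻⁴ = 0.236288 m
920–1260 m: 1.57×10⁻⁴ × 340 × 0.88 = 0.0469744 m
0.91×10⁻⁴ × 640 × 0.31 = 0.0180544 m
Δh = 0.127449 + 0.236288 + 0.0469744 + 0.0180544 = 0.4287658 m ≈ 0.43 m

0.43 m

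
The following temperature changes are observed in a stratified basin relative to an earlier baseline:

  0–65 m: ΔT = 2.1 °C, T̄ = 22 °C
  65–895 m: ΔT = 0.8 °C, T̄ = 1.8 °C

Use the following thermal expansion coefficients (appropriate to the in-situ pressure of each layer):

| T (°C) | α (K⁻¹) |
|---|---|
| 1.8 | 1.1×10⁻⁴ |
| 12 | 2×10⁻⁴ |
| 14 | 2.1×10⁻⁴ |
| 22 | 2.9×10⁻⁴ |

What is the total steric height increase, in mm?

113 mm

Layer 1 at 22 °C → α = 2.9×10⁻⁴ K⁻¹
Layer 2 at 1.8 °C → α = 1.1×10⁻⁴ K⁻¹
0–65 m: 2.1 × 65 × 2.9×10⁻⁴ = 0.039585 m
Layer 2: 1.1×10⁻⁴ × 830 × 0.8 = 0.07304 m
Δh = 0.039585 + 0.07304 = 0.112625 m ≈ 113 mm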